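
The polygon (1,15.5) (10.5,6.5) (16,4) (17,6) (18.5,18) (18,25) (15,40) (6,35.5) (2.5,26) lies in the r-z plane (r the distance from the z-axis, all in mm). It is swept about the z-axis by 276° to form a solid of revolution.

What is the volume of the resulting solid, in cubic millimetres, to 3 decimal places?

Volume = 22163.216 mm³

Profile (r,z), 9 vertices: (1,15.5) (10.5,6.5) (16,4) (17,6) (18.5,18) (18,25) (15,40) (6,35.5) (2.5,26)
edge 0: (1,15.5)→(10.5,6.5)  cross = 1·6.5 − 10.5·15.5 = -156.2500; (r_i+r_j)·cross = 11.5·-156.2500 = -1796.8750
edge 1: (10.5,6.5)→(16,4)  cross = 10.5·4 − 16·6.5 = -62.0000; (r_i+r_j)·cross = 26.5·-62.0000 = -1643.0000
edge 2: (16,4)→(17,6)  cross = 16·6 − 17·4 = 28.0000; (r_i+r_j)·cross = 33·28.0000 = 924.0000
edge 3: (17,6)→(18.5,18)  cross = 17·18 − 18.5·6 = 195.0000; (r_i+r_j)·cross = 35.5·195.0000 = 6922.5000
edge 4: (18.5,18)→(18,25)  cross = 18.5·25 − 18·18 = 138.5000; (r_i+r_j)·cross = 36.5·138.5000 = 5055.2500
edge 5: (18,25)→(15,40)  cross = 18·40 − 15·25 = 345.0000; (r_i+r_j)·cross = 33·345.0000 = 11385.0000
edge 6: (15,40)→(6,35.5)  cross = 15·35.5 − 6·40 = 292.5000; (r_i+r_j)·cross = 21·292.5000 = 6142.5000
edge 7: (6,35.5)→(2.5,26)  cross = 6·26 − 2.5·35.5 = 67.2500; (r_i+r_j)·cross = 8.5·67.2500 = 571.6250
edge 8: (2.5,26)→(1,15.5)  cross = 2.5·15.5 − 1·26 = 12.7500; (r_i+r_j)·cross = 3.5·12.7500 = 44.6250
Σcross = 860.7500 → A = |Σcross|/2 = 430.3750 mm²
Σ(r_i+r_j)·cross = 27605.6250 → first moment M = |Σ|/6 = 4600.9375
R_c = M/A = 4600.9375/430.3750 = 10.6905 mm
θ = 276° = 4.817109 rad
V = θ·R_c·A = 4.817109·10.6905·430.3750 = 22163.216 mm³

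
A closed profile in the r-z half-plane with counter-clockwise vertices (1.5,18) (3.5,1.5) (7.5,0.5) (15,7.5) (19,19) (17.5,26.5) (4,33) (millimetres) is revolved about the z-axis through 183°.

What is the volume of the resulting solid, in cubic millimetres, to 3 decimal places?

Profile (r,z), 7 vertices: (1.5,18) (3.5,1.5) (7.5,0.5) (15,7.5) (19,19) (17.5,26.5) (4,33)
edge 0: (1.5,18)→(3.5,1.5)  cross = 1.5·1.5 − 3.5·18 = -60.7500; (r_i+r_j)·cross = 5·-60.7500 = -303.7500
edge 1: (3.5,1.5)→(7.5,0.5)  cross = 3.5·0.5 − 7.5·1.5 = -9.5000; (r_i+r_j)·cross = 11·-9.5000 = -104.5000
edge 2: (7.5,0.5)→(15,7.5)  cross = 7.5·7.5 − 15·0.5 = 48.7500; (r_i+r_j)·cross = 22.5·48.7500 = 1096.8750
edge 3: (15,7.5)→(19,19)  cross = 15·19 − 19·7.5 = 142.5000; (r_i+r_j)·cross = 34·142.5000 = 4845.0000
edge 4: (19,19)→(17.5,26.5)  cross = 19·26.5 − 17.5·19 = 171.0000; (r_i+r_j)·cross = 36.5·171.0000 = 6241.5000
edge 5: (17.5,26.5)→(4,33)  cross = 17.5·33 − 4·26.5 = 471.5000; (r_i+r_j)·cross = 21.5·471.5000 = 10137.2500
edge 6: (4,33)→(1.5,18)  cross = 4·18 − 1.5·33 = 22.5000; (r_i+r_j)·cross = 5.5·22.5000 = 123.7500
Σcross = 786.0000 → A = |Σcross|/2 = 393.0000 mm²
Σ(r_i+r_j)·cross = 22036.1250 → first moment M = |Σ|/6 = 3672.6875
R_c = M/A = 3672.6875/393.0000 = 9.3453 mm
θ = 183° = 3.193953 rad
V = θ·R_c·A = 3.193953·9.3453·393.0000 = 11730.390 mm³

Volume = 11730.390 mm³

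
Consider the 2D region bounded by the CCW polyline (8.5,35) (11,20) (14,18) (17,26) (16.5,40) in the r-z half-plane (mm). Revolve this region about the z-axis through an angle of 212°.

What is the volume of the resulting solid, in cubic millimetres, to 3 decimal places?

Volume = 6106.087 mm³

Profile (r,z), 5 vertices: (8.5,35) (11,20) (14,18) (17,26) (16.5,40)
edge 0: (8.5,35)→(11,20)  cross = 8.5·20 − 11·35 = -215.0000; (r_i+r_j)·cross = 19.5·-215.0000 = -4192.5000
edge 1: (11,20)→(14,18)  cross = 11·18 − 14·20 = -82.0000; (r_i+r_j)·cross = 25·-82.0000 = -2050.0000
edge 2: (14,18)→(17,26)  cross = 14·26 − 17·18 = 58.0000; (r_i+r_j)·cross = 31·58.0000 = 1798.0000
edge 3: (17,26)→(16.5,40)  cross = 17·40 − 16.5·26 = 251.0000; (r_i+r_j)·cross = 33.5·251.0000 = 8408.5000
edge 4: (16.5,40)→(8.5,35)  cross = 16.5·35 − 8.5·40 = 237.5000; (r_i+r_j)·cross = 25·237.5000 = 5937.5000
Σcross = 249.5000 → A = |Σcross|/2 = 124.7500 mm²
Σ(r_i+r_j)·cross = 9901.5000 → first moment M = |Σ|/6 = 1650.2500
R_c = M/A = 1650.2500/124.7500 = 13.2285 mm
θ = 212° = 3.700098 rad
V = θ·R_c·A = 3.700098·13.2285·124.7500 = 6106.087 mm³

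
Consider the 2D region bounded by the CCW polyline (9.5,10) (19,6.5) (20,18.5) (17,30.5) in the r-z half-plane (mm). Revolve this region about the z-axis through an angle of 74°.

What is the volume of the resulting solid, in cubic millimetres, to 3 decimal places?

Profile (r,z), 4 vertices: (9.5,10) (19,6.5) (20,18.5) (17,30.5)
edge 0: (9.5,10)→(19,6.5)  cross = 9.5·6.5 − 19·10 = -128.2500; (r_i+r_j)·cross = 28.5·-128.2500 = -3655.1250
edge 1: (19,6.5)→(20,18.5)  cross = 19·18.5 − 20·6.5 = 221.5000; (r_i+r_j)·cross = 39·221.5000 = 8638.5000
edge 2: (20,18.5)→(17,30.5)  cross = 20·30.5 − 17·18.5 = 295.5000; (r_i+r_j)·cross = 37·295.5000 = 10933.5000
edge 3: (17,30.5)→(9.5,10)  cross = 17·10 − 9.5·30.5 = -119.7500; (r_i+r_j)·cross = 26.5·-119.7500 = -3173.3750
Σcross = 269.0000 → A = |Σcross|/2 = 134.5000 mm²
Σ(r_i+r_j)·cross = 12743.5000 → first moment M = |Σ|/6 = 2123.9167
R_c = M/A = 2123.9167/134.5000 = 15.7912 mm
θ = 74° = 1.291544 rad
V = θ·R_c·A = 1.291544·15.7912·134.5000 = 2743.131 mm³

Volume = 2743.131 mm³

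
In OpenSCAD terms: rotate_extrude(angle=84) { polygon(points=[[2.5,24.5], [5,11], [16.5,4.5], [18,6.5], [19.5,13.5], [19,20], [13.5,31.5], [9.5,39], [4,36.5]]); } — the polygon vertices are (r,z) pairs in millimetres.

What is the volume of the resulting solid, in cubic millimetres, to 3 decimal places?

Volume = 6058.745 mm³

Profile (r,z), 9 vertices: (2.5,24.5) (5,11) (16.5,4.5) (18,6.5) (19.5,13.5) (19,20) (13.5,31.5) (9.5,39) (4,36.5)
edge 0: (2.5,24.5)→(5,11)  cross = 2.5·11 − 5·24.5 = -95.0000; (r_i+r_j)·cross = 7.5·-95.0000 = -712.5000
edge 1: (5,11)→(16.5,4.5)  cross = 5·4.5 − 16.5·11 = -159.0000; (r_i+r_j)·cross = 21.5·-159.0000 = -3418.5000
edge 2: (16.5,4.5)→(18,6.5)  cross = 16.5·6.5 − 18·4.5 = 26.2500; (r_i+r_j)·cross = 34.5·26.2500 = 905.6250
edge 3: (18,6.5)→(19.5,13.5)  cross = 18·13.5 − 19.5·6.5 = 116.2500; (r_i+r_j)·cross = 37.5·116.2500 = 4359.3750
edge 4: (19.5,13.5)→(19,20)  cross = 19.5·20 − 19·13.5 = 133.5000; (r_i+r_j)·cross = 38.5·133.5000 = 5139.7500
edge 5: (19,20)→(13.5,31.5)  cross = 19·31.5 − 13.5·20 = 328.5000; (r_i+r_j)·cross = 32.5·328.5000 = 10676.2500
edge 6: (13.5,31.5)→(9.5,39)  cross = 13.5·39 − 9.5·31.5 = 227.2500; (r_i+r_j)·cross = 23·227.2500 = 5226.7500
edge 7: (9.5,39)→(4,36.5)  cross = 9.5·36.5 − 4·39 = 190.7500; (r_i+r_j)·cross = 13.5·190.7500 = 2575.1250
edge 8: (4,36.5)→(2.5,24.5)  cross = 4·24.5 − 2.5·36.5 = 6.7500; (r_i+r_j)·cross = 6.5·6.7500 = 43.8750
Σcross = 775.2500 → A = |Σcross|/2 = 387.6250 mm²
Σ(r_i+r_j)·cross = 24795.7500 → first moment M = |Σ|/6 = 4132.6250
R_c = M/A = 4132.6250/387.6250 = 10.6614 mm
θ = 84° = 1.466077 rad
V = θ·R_c·A = 1.466077·10.6614·387.6250 = 6058.745 mm³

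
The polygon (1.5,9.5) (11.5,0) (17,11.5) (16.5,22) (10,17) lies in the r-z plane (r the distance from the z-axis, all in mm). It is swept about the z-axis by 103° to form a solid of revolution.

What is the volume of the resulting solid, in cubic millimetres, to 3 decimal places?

Profile (r,z), 5 vertices: (1.5,9.5) (11.5,0) (17,11.5) (16.5,22) (10,17)
edge 0: (1.5,9.5)→(11.5,0)  cross = 1.5·0 − 11.5·9.5 = -109.2500; (r_i+r_j)·cross = 13·-109.2500 = -1420.2500
edge 1: (11.5,0)→(17,11.5)  cross = 11.5·11.5 − 17·0 = 132.2500; (r_i+r_j)·cross = 28.5·132.2500 = 3769.1250
edge 2: (17,11.5)→(16.5,22)  cross = 17·22 − 16.5·11.5 = 184.2500; (r_i+r_j)·cross = 33.5·184.2500 = 6172.3750
edge 3: (16.5,22)→(10,17)  cross = 16.5·17 − 10·22 = 60.5000; (r_i+r_j)·cross = 26.5·60.5000 = 1603.2500
edge 4: (10,17)→(1.5,9.5)  cross = 10·9.5 − 1.5·17 = 69.5000; (r_i+r_j)·cross = 11.5·69.5000 = 799.2500
Σcross = 337.2500 → A = |Σcross|/2 = 168.6250 mm²
Σ(r_i+r_j)·cross = 10923.7500 → first moment M = |Σ|/6 = 1820.6250
R_c = M/A = 1820.6250/168.6250 = 10.7969 mm
θ = 103° = 1.797689 rad
V = θ·R_c·A = 1.797689·10.7969·168.6250 = 3272.918 mm³

Volume = 3272.918 mm³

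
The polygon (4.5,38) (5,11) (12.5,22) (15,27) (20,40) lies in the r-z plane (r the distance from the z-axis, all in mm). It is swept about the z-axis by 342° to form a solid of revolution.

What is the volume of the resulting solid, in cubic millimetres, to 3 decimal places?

Volume = 14624.363 mm³

Profile (r,z), 5 vertices: (4.5,38) (5,11) (12.5,22) (15,27) (20,40)
edge 0: (4.5,38)→(5,11)  cross = 4.5·11 − 5·38 = -140.5000; (r_i+r_j)·cross = 9.5·-140.5000 = -1334.7500
edge 1: (5,11)→(12.5,22)  cross = 5·22 − 12.5·11 = -27.5000; (r_i+r_j)·cross = 17.5·-27.5000 = -481.2500
edge 2: (12.5,22)→(15,27)  cross = 12.5·27 − 15·22 = 7.5000; (r_i+r_j)·cross = 27.5·7.5000 = 206.2500
edge 3: (15,27)→(20,40)  cross = 15·40 − 20·27 = 60.0000; (r_i+r_j)·cross = 35·60.0000 = 2100.0000
edge 4: (20,40)→(4.5,38)  cross = 20·38 − 4.5·40 = 580.0000; (r_i+r_j)·cross = 24.5·580.0000 = 14210.0000
Σcross = 479.5000 → A = |Σcross|/2 = 239.7500 mm²
Σ(r_i+r_j)·cross = 14700.2500 → first moment M = |Σ|/6 = 2450.0417
R_c = M/A = 2450.0417/239.7500 = 10.2192 mm
θ = 342° = 5.969026 rad
V = θ·R_c·A = 5.969026·10.2192·239.7500 = 14624.363 mm³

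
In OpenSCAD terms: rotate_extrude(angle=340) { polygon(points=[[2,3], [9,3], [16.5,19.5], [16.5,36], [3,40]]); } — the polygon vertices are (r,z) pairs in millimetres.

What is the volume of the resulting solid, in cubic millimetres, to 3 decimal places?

Profile (r,z), 5 vertices: (2,3) (9,3) (16.5,19.5) (16.5,36) (3,40)
edge 0: (2,3)→(9,3)  cross = 2·3 − 9·3 = -21.0000; (r_i+r_j)·cross = 11·-21.0000 = -231.0000
edge 1: (9,3)→(16.5,19.5)  cross = 9·19.5 − 16.5·3 = 126.0000; (r_i+r_j)·cross = 25.5·126.0000 = 3213.0000
edge 2: (16.5,19.5)→(16.5,36)  cross = 16.5·36 − 16.5·19.5 = 272.2500; (r_i+r_j)·cross = 33·272.2500 = 8984.2500
edge 3: (16.5,36)→(3,40)  cross = 16.5·40 − 3·36 = 552.0000; (r_i+r_j)·cross = 19.5·552.0000 = 10764.0000
edge 4: (3,40)→(2,3)  cross = 3·3 − 2·40 = -71.0000; (r_i+r_j)·cross = 5·-71.0000 = -355.0000
Σcross = 858.2500 → A = |Σcross|/2 = 429.1250 mm²
Σ(r_i+r_j)·cross = 22375.2500 → first moment M = |Σ|/6 = 3729.2083
R_c = M/A = 3729.2083/429.1250 = 8.6903 mm
θ = 340° = 5.934119 rad
V = θ·R_c·A = 5.934119·8.6903·429.1250 = 22129.568 mm³

Volume = 22129.568 mm³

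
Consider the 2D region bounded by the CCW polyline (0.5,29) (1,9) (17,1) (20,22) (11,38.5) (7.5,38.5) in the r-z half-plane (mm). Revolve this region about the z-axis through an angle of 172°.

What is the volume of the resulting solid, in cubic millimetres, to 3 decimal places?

Volume = 15396.147 mm³

Profile (r,z), 6 vertices: (0.5,29) (1,9) (17,1) (20,22) (11,38.5) (7.5,38.5)
edge 0: (0.5,29)→(1,9)  cross = 0.5·9 − 1·29 = -24.5000; (r_i+r_j)·cross = 1.5·-24.5000 = -36.7500
edge 1: (1,9)→(17,1)  cross = 1·1 − 17·9 = -152.0000; (r_i+r_j)·cross = 18·-152.0000 = -2736.0000
edge 2: (17,1)→(20,22)  cross = 17·22 − 20·1 = 354.0000; (r_i+r_j)·cross = 37·354.0000 = 13098.0000
edge 3: (20,22)→(11,38.5)  cross = 20·38.5 − 11·22 = 528.0000; (r_i+r_j)·cross = 31·528.0000 = 16368.0000
edge 4: (11,38.5)→(7.5,38.5)  cross = 11·38.5 − 7.5·38.5 = 134.7500; (r_i+r_j)·cross = 18.5·134.7500 = 2492.8750
edge 5: (7.5,38.5)→(0.5,29)  cross = 7.5·29 − 0.5·38.5 = 198.2500; (r_i+r_j)·cross = 8·198.2500 = 1586.0000
Σcross = 1038.5000 → A = |Σcross|/2 = 519.2500 mm²
Σ(r_i+r_j)·cross = 30772.1250 → first moment M = |Σ|/6 = 5128.6875
R_c = M/A = 5128.6875/519.2500 = 9.8771 mm
θ = 172° = 3.001966 rad
V = θ·R_c·A = 3.001966·9.8771·519.2500 = 15396.147 mm³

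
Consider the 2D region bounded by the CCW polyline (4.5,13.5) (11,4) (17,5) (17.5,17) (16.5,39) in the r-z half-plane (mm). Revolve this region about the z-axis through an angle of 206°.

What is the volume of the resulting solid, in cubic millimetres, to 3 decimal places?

Volume = 11520.341 mm³

Profile (r,z), 5 vertices: (4.5,13.5) (11,4) (17,5) (17.5,17) (16.5,39)
edge 0: (4.5,13.5)→(11,4)  cross = 4.5·4 − 11·13.5 = -130.5000; (r_i+r_j)·cross = 15.5·-130.5000 = -2022.7500
edge 1: (11,4)→(17,5)  cross = 11·5 − 17·4 = -13.0000; (r_i+r_j)·cross = 28·-13.0000 = -364.0000
edge 2: (17,5)→(17.5,17)  cross = 17·17 − 17.5·5 = 201.5000; (r_i+r_j)·cross = 34.5·201.5000 = 6951.7500
edge 3: (17.5,17)→(16.5,39)  cross = 17.5·39 − 16.5·17 = 402.0000; (r_i+r_j)·cross = 34·402.0000 = 13668.0000
edge 4: (16.5,39)→(4.5,13.5)  cross = 16.5·13.5 − 4.5·39 = 47.2500; (r_i+r_j)·cross = 21·47.2500 = 992.2500
Σcross = 507.2500 → A = |Σcross|/2 = 253.6250 mm²
Σ(r_i+r_j)·cross = 19225.2500 → first moment M = |Σ|/6 = 3204.2083
R_c = M/A = 3204.2083/253.6250 = 12.6336 mm
θ = 206° = 3.595378 rad
V = θ·R_c·A = 3.595378·12.6336·253.6250 = 11520.341 mm³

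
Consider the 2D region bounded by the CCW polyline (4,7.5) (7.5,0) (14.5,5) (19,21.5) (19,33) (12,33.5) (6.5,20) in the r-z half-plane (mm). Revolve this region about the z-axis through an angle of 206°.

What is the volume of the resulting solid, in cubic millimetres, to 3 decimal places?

Profile (r,z), 7 vertices: (4,7.5) (7.5,0) (14.5,5) (19,21.5) (19,33) (12,33.5) (6.5,20)
edge 0: (4,7.5)→(7.5,0)  cross = 4·0 − 7.5·7.5 = -56.2500; (r_i+r_j)·cross = 11.5·-56.2500 = -646.8750
edge 1: (7.5,0)→(14.5,5)  cross = 7.5·5 − 14.5·0 = 37.5000; (r_i+r_j)·cross = 22·37.5000 = 825.0000
edge 2: (14.5,5)→(19,21.5)  cross = 14.5·21.5 − 19·5 = 216.7500; (r_i+r_j)·cross = 33.5·216.7500 = 7261.1250
edge 3: (19,21.5)→(19,33)  cross = 19·33 − 19·21.5 = 218.5000; (r_i+r_j)·cross = 38·218.5000 = 8303.0000
edge 4: (19,33)→(12,33.5)  cross = 19·33.5 − 12·33 = 240.5000; (r_i+r_j)·cross = 31·240.5000 = 7455.5000
edge 5: (12,33.5)→(6.5,20)  cross = 12·20 − 6.5·33.5 = 22.2500; (r_i+r_j)·cross = 18.5·22.2500 = 411.6250
edge 6: (6.5,20)→(4,7.5)  cross = 6.5·7.5 − 4·20 = -31.2500; (r_i+r_j)·cross = 10.5·-31.2500 = -328.1250
Σcross = 648.0000 → A = |Σcross|/2 = 324.0000 mm²
Σ(r_i+r_j)·cross = 23281.2500 → first moment M = |Σ|/6 = 3880.2083
R_c = M/A = 3880.2083/324.0000 = 11.9760 mm
θ = 206° = 3.595378 rad
V = θ·R_c·A = 3.595378·11.9760·324.0000 = 13950.817 mm³

Volume = 13950.817 mm³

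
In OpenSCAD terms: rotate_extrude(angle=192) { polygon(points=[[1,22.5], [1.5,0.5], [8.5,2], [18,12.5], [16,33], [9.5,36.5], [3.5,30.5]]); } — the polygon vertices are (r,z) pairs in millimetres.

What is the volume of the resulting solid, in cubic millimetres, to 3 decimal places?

Volume = 13617.966 mm³

Profile (r,z), 7 vertices: (1,22.5) (1.5,0.5) (8.5,2) (18,12.5) (16,33) (9.5,36.5) (3.5,30.5)
edge 0: (1,22.5)→(1.5,0.5)  cross = 1·0.5 − 1.5·22.5 = -33.2500; (r_i+r_j)·cross = 2.5·-33.2500 = -83.1250
edge 1: (1.5,0.5)→(8.5,2)  cross = 1.5·2 − 8.5·0.5 = -1.2500; (r_i+r_j)·cross = 10·-1.2500 = -12.5000
edge 2: (8.5,2)→(18,12.5)  cross = 8.5·12.5 − 18·2 = 70.2500; (r_i+r_j)·cross = 26.5·70.2500 = 1861.6250
edge 3: (18,12.5)→(16,33)  cross = 18·33 − 16·12.5 = 394.0000; (r_i+r_j)·cross = 34·394.0000 = 13396.0000
edge 4: (16,33)→(9.5,36.5)  cross = 16·36.5 − 9.5·33 = 270.5000; (r_i+r_j)·cross = 25.5·270.5000 = 6897.7500
edge 5: (9.5,36.5)→(3.5,30.5)  cross = 9.5·30.5 − 3.5·36.5 = 162.0000; (r_i+r_j)·cross = 13·162.0000 = 2106.0000
edge 6: (3.5,30.5)→(1,22.5)  cross = 3.5·22.5 − 1·30.5 = 48.2500; (r_i+r_j)·cross = 4.5·48.2500 = 217.1250
Σcross = 910.5000 → A = |Σcross|/2 = 455.2500 mm²
Σ(r_i+r_j)·cross = 24382.8750 → first moment M = |Σ|/6 = 4063.8125
R_c = M/A = 4063.8125/455.2500 = 8.9266 mm
θ = 192° = 3.351032 rad
V = θ·R_c·A = 3.351032·8.9266·455.2500 = 13617.966 mm³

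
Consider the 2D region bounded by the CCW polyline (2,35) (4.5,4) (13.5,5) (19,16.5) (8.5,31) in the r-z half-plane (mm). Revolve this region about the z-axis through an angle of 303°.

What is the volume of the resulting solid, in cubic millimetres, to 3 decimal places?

Volume = 15359.565 mm³

Profile (r,z), 5 vertices: (2,35) (4.5,4) (13.5,5) (19,16.5) (8.5,31)
edge 0: (2,35)→(4.5,4)  cross = 2·4 − 4.5·35 = -149.5000; (r_i+r_j)·cross = 6.5·-149.5000 = -971.7500
edge 1: (4.5,4)→(13.5,5)  cross = 4.5·5 − 13.5·4 = -31.5000; (r_i+r_j)·cross = 18·-31.5000 = -567.0000
edge 2: (13.5,5)→(19,16.5)  cross = 13.5·16.5 − 19·5 = 127.7500; (r_i+r_j)·cross = 32.5·127.7500 = 4151.8750
edge 3: (19,16.5)→(8.5,31)  cross = 19·31 − 8.5·16.5 = 448.7500; (r_i+r_j)·cross = 27.5·448.7500 = 12340.6250
edge 4: (8.5,31)→(2,35)  cross = 8.5·35 − 2·31 = 235.5000; (r_i+r_j)·cross = 10.5·235.5000 = 2472.7500
Σcross = 631.0000 → A = |Σcross|/2 = 315.5000 mm²
Σ(r_i+r_j)·cross = 17426.5000 → first moment M = |Σ|/6 = 2904.4167
R_c = M/A = 2904.4167/315.5000 = 9.2058 mm
θ = 303° = 5.288348 rad
V = θ·R_c·A = 5.288348·9.2058·315.5000 = 15359.565 mm³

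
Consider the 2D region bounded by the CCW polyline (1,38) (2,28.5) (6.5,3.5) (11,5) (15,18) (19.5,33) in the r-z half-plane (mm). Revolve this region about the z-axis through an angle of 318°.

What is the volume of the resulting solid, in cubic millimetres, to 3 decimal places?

Volume = 19349.084 mm³

Profile (r,z), 6 vertices: (1,38) (2,28.5) (6.5,3.5) (11,5) (15,18) (19.5,33)
edge 0: (1,38)→(2,28.5)  cross = 1·28.5 − 2·38 = -47.5000; (r_i+r_j)·cross = 3·-47.5000 = -142.5000
edge 1: (2,28.5)→(6.5,3.5)  cross = 2·3.5 − 6.5·28.5 = -178.2500; (r_i+r_j)·cross = 8.5·-178.2500 = -1515.1250
edge 2: (6.5,3.5)→(11,5)  cross = 6.5·5 − 11·3.5 = -6.0000; (r_i+r_j)·cross = 17.5·-6.0000 = -105.0000
edge 3: (11,5)→(15,18)  cross = 11·18 − 15·5 = 123.0000; (r_i+r_j)·cross = 26·123.0000 = 3198.0000
edge 4: (15,18)→(19.5,33)  cross = 15·33 − 19.5·18 = 144.0000; (r_i+r_j)·cross = 34.5·144.0000 = 4968.0000
edge 5: (19.5,33)→(1,38)  cross = 19.5·38 − 1·33 = 708.0000; (r_i+r_j)·cross = 20.5·708.0000 = 14514.0000
Σcross = 743.2500 → A = |Σcross|/2 = 371.6250 mm²
Σ(r_i+r_j)·cross = 20917.3750 → first moment M = |Σ|/6 = 3486.2292
R_c = M/A = 3486.2292/371.6250 = 9.3810 mm
θ = 318° = 5.550147 rad
V = θ·R_c·A = 5.550147·9.3810·371.6250 = 19349.084 mm³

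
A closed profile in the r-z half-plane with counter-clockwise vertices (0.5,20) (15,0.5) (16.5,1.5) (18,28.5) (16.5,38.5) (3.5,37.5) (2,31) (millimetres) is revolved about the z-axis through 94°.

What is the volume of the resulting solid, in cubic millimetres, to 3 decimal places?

Volume = 7849.018 mm³

Profile (r,z), 7 vertices: (0.5,20) (15,0.5) (16.5,1.5) (18,28.5) (16.5,38.5) (3.5,37.5) (2,31)
edge 0: (0.5,20)→(15,0.5)  cross = 0.5·0.5 − 15·20 = -299.7500; (r_i+r_j)·cross = 15.5·-299.7500 = -4646.1250
edge 1: (15,0.5)→(16.5,1.5)  cross = 15·1.5 − 16.5·0.5 = 14.2500; (r_i+r_j)·cross = 31.5·14.2500 = 448.8750
edge 2: (16.5,1.5)→(18,28.5)  cross = 16.5·28.5 − 18·1.5 = 443.2500; (r_i+r_j)·cross = 34.5·443.2500 = 15292.1250
edge 3: (18,28.5)→(16.5,38.5)  cross = 18·38.5 − 16.5·28.5 = 222.7500; (r_i+r_j)·cross = 34.5·222.7500 = 7684.8750
edge 4: (16.5,38.5)→(3.5,37.5)  cross = 16.5·37.5 − 3.5·38.5 = 484.0000; (r_i+r_j)·cross = 20·484.0000 = 9680.0000
edge 5: (3.5,37.5)→(2,31)  cross = 3.5·31 − 2·37.5 = 33.5000; (r_i+r_j)·cross = 5.5·33.5000 = 184.2500
edge 6: (2,31)→(0.5,20)  cross = 2·20 − 0.5·31 = 24.5000; (r_i+r_j)·cross = 2.5·24.5000 = 61.2500
Σcross = 922.5000 → A = |Σcross|/2 = 461.2500 mm²
Σ(r_i+r_j)·cross = 28705.2500 → first moment M = |Σ|/6 = 4784.2083
R_c = M/A = 4784.2083/461.2500 = 10.3723 mm
θ = 94° = 1.640609 rad
V = θ·R_c·A = 1.640609·10.3723·461.2500 = 7849.018 mm³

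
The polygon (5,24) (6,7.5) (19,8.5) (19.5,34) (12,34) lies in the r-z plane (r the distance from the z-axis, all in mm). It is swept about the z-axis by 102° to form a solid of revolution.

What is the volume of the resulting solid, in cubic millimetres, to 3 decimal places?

Volume = 7438.159 mm³

Profile (r,z), 5 vertices: (5,24) (6,7.5) (19,8.5) (19.5,34) (12,34)
edge 0: (5,24)→(6,7.5)  cross = 5·7.5 − 6·24 = -106.5000; (r_i+r_j)·cross = 11·-106.5000 = -1171.5000
edge 1: (6,7.5)→(19,8.5)  cross = 6·8.5 − 19·7.5 = -91.5000; (r_i+r_j)·cross = 25·-91.5000 = -2287.5000
edge 2: (19,8.5)→(19.5,34)  cross = 19·34 − 19.5·8.5 = 480.2500; (r_i+r_j)·cross = 38.5·480.2500 = 18489.6250
edge 3: (19.5,34)→(12,34)  cross = 19.5·34 − 12·34 = 255.0000; (r_i+r_j)·cross = 31.5·255.0000 = 8032.5000
edge 4: (12,34)→(5,24)  cross = 12·24 − 5·34 = 118.0000; (r_i+r_j)·cross = 17·118.0000 = 2006.0000
Σcross = 655.2500 → A = |Σcross|/2 = 327.6250 mm²
Σ(r_i+r_j)·cross = 25069.1250 → first moment M = |Σ|/6 = 4178.1875
R_c = M/A = 4178.1875/327.6250 = 12.7530 mm
θ = 102° = 1.780236 rad
V = θ·R_c·A = 1.780236·12.7530·327.6250 = 7438.159 mm³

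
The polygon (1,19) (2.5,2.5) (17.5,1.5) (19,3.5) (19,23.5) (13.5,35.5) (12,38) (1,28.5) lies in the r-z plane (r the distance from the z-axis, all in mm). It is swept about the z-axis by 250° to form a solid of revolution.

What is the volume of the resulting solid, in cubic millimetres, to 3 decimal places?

Profile (r,z), 8 vertices: (1,19) (2.5,2.5) (17.5,1.5) (19,3.5) (19,23.5) (13.5,35.5) (12,38) (1,28.5)
edge 0: (1,19)→(2.5,2.5)  cross = 1·2.5 − 2.5·19 = -45.0000; (r_i+r_j)·cross = 3.5·-45.0000 = -157.5000
edge 1: (2.5,2.5)→(17.5,1.5)  cross = 2.5·1.5 − 17.5·2.5 = -40.0000; (r_i+r_j)·cross = 20·-40.0000 = -800.0000
edge 2: (17.5,1.5)→(19,3.5)  cross = 17.5·3.5 − 19·1.5 = 32.7500; (r_i+r_j)·cross = 36.5·32.7500 = 1195.3750
edge 3: (19,3.5)→(19,23.5)  cross = 19·23.5 − 19·3.5 = 380.0000; (r_i+r_j)·cross = 38·380.0000 = 14440.0000
edge 4: (19,23.5)→(13.5,35.5)  cross = 19·35.5 − 13.5·23.5 = 357.2500; (r_i+r_j)·cross = 32.5·357.2500 = 11610.6250
edge 5: (13.5,35.5)→(12,38)  cross = 13.5·38 − 12·35.5 = 87.0000; (r_i+r_j)·cross = 25.5·87.0000 = 2218.5000
edge 6: (12,38)→(1,28.5)  cross = 12·28.5 − 1·38 = 304.0000; (r_i+r_j)·cross = 13·304.0000 = 3952.0000
edge 7: (1,28.5)→(1,19)  cross = 1·19 − 1·28.5 = -9.5000; (r_i+r_j)·cross = 2·-9.5000 = -19.0000
Σcross = 1066.5000 → A = |Σcross|/2 = 533.2500 mm²
Σ(r_i+r_j)·cross = 32440.0000 → first moment M = |Σ|/6 = 5406.6667
R_c = M/A = 5406.6667/533.2500 = 10.1391 mm
θ = 250° = 4.363323 rad
V = θ·R_c·A = 4.363323·10.1391·533.2500 = 23591.034 mm³

Volume = 23591.034 mm³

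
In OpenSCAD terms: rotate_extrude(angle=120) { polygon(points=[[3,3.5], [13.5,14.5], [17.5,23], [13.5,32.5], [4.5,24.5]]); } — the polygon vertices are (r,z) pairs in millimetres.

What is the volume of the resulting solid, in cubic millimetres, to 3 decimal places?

Volume = 4395.088 mm³

Profile (r,z), 5 vertices: (3,3.5) (13.5,14.5) (17.5,23) (13.5,32.5) (4.5,24.5)
edge 0: (3,3.5)→(13.5,14.5)  cross = 3·14.5 − 13.5·3.5 = -3.7500; (r_i+r_j)·cross = 16.5·-3.7500 = -61.8750
edge 1: (13.5,14.5)→(17.5,23)  cross = 13.5·23 − 17.5·14.5 = 56.7500; (r_i+r_j)·cross = 31·56.7500 = 1759.2500
edge 2: (17.5,23)→(13.5,32.5)  cross = 17.5·32.5 − 13.5·23 = 258.2500; (r_i+r_j)·cross = 31·258.2500 = 8005.7500
edge 3: (13.5,32.5)→(4.5,24.5)  cross = 13.5·24.5 − 4.5·32.5 = 184.5000; (r_i+r_j)·cross = 18·184.5000 = 3321.0000
edge 4: (4.5,24.5)→(3,3.5)  cross = 4.5·3.5 − 3·24.5 = -57.7500; (r_i+r_j)·cross = 7.5·-57.7500 = -433.1250
Σcross = 438.0000 → A = |Σcross|/2 = 219.0000 mm²
Σ(r_i+r_j)·cross = 12591.0000 → first moment M = |Σ|/6 = 2098.5000
R_c = M/A = 2098.5000/219.0000 = 9.5822 mm
θ = 120° = 2.094395 rad
V = θ·R_c·A = 2.094395·9.5822·219.0000 = 4395.088 mm³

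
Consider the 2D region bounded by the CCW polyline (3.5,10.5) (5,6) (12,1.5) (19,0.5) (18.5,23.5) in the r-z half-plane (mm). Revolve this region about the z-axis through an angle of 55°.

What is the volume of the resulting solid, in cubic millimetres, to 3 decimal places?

Volume = 2687.667 mm³

Profile (r,z), 5 vertices: (3.5,10.5) (5,6) (12,1.5) (19,0.5) (18.5,23.5)
edge 0: (3.5,10.5)→(5,6)  cross = 3.5·6 − 5·10.5 = -31.5000; (r_i+r_j)·cross = 8.5·-31.5000 = -267.7500
edge 1: (5,6)→(12,1.5)  cross = 5·1.5 − 12·6 = -64.5000; (r_i+r_j)·cross = 17·-64.5000 = -1096.5000
edge 2: (12,1.5)→(19,0.5)  cross = 12·0.5 − 19·1.5 = -22.5000; (r_i+r_j)·cross = 31·-22.5000 = -697.5000
edge 3: (19,0.5)→(18.5,23.5)  cross = 19·23.5 − 18.5·0.5 = 437.2500; (r_i+r_j)·cross = 37.5·437.2500 = 16396.8750
edge 4: (18.5,23.5)→(3.5,10.5)  cross = 18.5·10.5 − 3.5·23.5 = 112.0000; (r_i+r_j)·cross = 22·112.0000 = 2464.0000
Σcross = 430.7500 → A = |Σcross|/2 = 215.3750 mm²
Σ(r_i+r_j)·cross = 16799.1250 → first moment M = |Σ|/6 = 2799.8542
R_c = M/A = 2799.8542/215.3750 = 12.9999 mm
θ = 55° = 0.959931 rad
V = θ·R_c·A = 0.959931·12.9999·215.3750 = 2687.667 mm³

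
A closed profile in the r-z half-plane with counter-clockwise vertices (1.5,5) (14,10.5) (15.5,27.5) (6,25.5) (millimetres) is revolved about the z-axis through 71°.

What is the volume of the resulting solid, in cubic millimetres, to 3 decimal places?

Volume = 2190.051 mm³

Profile (r,z), 4 vertices: (1.5,5) (14,10.5) (15.5,27.5) (6,25.5)
edge 0: (1.5,5)→(14,10.5)  cross = 1.5·10.5 − 14·5 = -54.2500; (r_i+r_j)·cross = 15.5·-54.2500 = -840.8750
edge 1: (14,10.5)→(15.5,27.5)  cross = 14·27.5 − 15.5·10.5 = 222.2500; (r_i+r_j)·cross = 29.5·222.2500 = 6556.3750
edge 2: (15.5,27.5)→(6,25.5)  cross = 15.5·25.5 − 6·27.5 = 230.2500; (r_i+r_j)·cross = 21.5·230.2500 = 4950.3750
edge 3: (6,25.5)→(1.5,5)  cross = 6·5 − 1.5·25.5 = -8.2500; (r_i+r_j)·cross = 7.5·-8.2500 = -61.8750
Σcross = 390.0000 → A = |Σcross|/2 = 195.0000 mm²
Σ(r_i+r_j)·cross = 10604.0000 → first moment M = |Σ|/6 = 1767.3333
R_c = M/A = 1767.3333/195.0000 = 9.0632 mm
θ = 71° = 1.239184 rad
V = θ·R_c·A = 1.239184·9.0632·195.0000 = 2190.051 mm³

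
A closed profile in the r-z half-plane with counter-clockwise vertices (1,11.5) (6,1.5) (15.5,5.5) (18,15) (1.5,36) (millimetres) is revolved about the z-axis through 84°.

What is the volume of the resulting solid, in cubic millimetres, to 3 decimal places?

Profile (r,z), 5 vertices: (1,11.5) (6,1.5) (15.5,5.5) (18,15) (1.5,36)
edge 0: (1,11.5)→(6,1.5)  cross = 1·1.5 − 6·11.5 = -67.5000; (r_i+r_j)·cross = 7·-67.5000 = -472.5000
edge 1: (6,1.5)→(15.5,5.5)  cross = 6·5.5 − 15.5·1.5 = 9.7500; (r_i+r_j)·cross = 21.5·9.7500 = 209.6250
edge 2: (15.5,5.5)→(18,15)  cross = 15.5·15 − 18·5.5 = 133.5000; (r_i+r_j)·cross = 33.5·133.5000 = 4472.2500
edge 3: (18,15)→(1.5,36)  cross = 18·36 − 1.5·15 = 625.5000; (r_i+r_j)·cross = 19.5·625.5000 = 12197.2500
edge 4: (1.5,36)→(1,11.5)  cross = 1.5·11.5 − 1·36 = -18.7500; (r_i+r_j)·cross = 2.5·-18.7500 = -46.8750
Σcross = 682.5000 → A = |Σcross|/2 = 341.2500 mm²
Σ(r_i+r_j)·cross = 16359.7500 → first moment M = |Σ|/6 = 2726.6250
R_c = M/A = 2726.6250/341.2500 = 7.9901 mm
θ = 84° = 1.466077 rad
V = θ·R_c·A = 1.466077·7.9901·341.2500 = 3997.441 mm³

Volume = 3997.441 mm³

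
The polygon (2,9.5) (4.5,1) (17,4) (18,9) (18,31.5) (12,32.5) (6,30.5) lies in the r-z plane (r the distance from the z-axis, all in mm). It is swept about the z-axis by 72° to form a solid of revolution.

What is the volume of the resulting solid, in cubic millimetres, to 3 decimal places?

Profile (r,z), 7 vertices: (2,9.5) (4.5,1) (17,4) (18,9) (18,31.5) (12,32.5) (6,30.5)
edge 0: (2,9.5)→(4.5,1)  cross = 2·1 − 4.5·9.5 = -40.7500; (r_i+r_j)·cross = 6.5·-40.7500 = -264.8750
edge 1: (4.5,1)→(17,4)  cross = 4.5·4 − 17·1 = 1.0000; (r_i+r_j)·cross = 21.5·1.0000 = 21.5000
edge 2: (17,4)→(18,9)  cross = 17·9 − 18·4 = 81.0000; (r_i+r_j)·cross = 35·81.0000 = 2835.0000
edge 3: (18,9)→(18,31.5)  cross = 18·31.5 − 18·9 = 405.0000; (r_i+r_j)·cross = 36·405.0000 = 14580.0000
edge 4: (18,31.5)→(12,32.5)  cross = 18·32.5 − 12·31.5 = 207.0000; (r_i+r_j)·cross = 30·207.0000 = 6210.0000
edge 5: (12,32.5)→(6,30.5)  cross = 12·30.5 − 6·32.5 = 171.0000; (r_i+r_j)·cross = 18·171.0000 = 3078.0000
edge 6: (6,30.5)→(2,9.5)  cross = 6·9.5 − 2·30.5 = -4.0000; (r_i+r_j)·cross = 8·-4.0000 = -32.0000
Σcross = 820.2500 → A = |Σcross|/2 = 410.1250 mm²
Σ(r_i+r_j)·cross = 26427.6250 → first moment M = |Σ|/6 = 4404.6042
R_c = M/A = 4404.6042/410.1250 = 10.7397 mm
θ = 72° = 1.256637 rad
V = θ·R_c·A = 1.256637·10.7397·410.1250 = 5534.989 mm³

Volume = 5534.989 mm³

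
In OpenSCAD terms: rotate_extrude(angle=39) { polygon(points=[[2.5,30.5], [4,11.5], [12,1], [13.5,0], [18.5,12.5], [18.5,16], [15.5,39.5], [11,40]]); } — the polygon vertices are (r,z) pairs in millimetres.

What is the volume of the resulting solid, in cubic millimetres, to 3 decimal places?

Volume = 3313.755 mm³

Profile (r,z), 8 vertices: (2.5,30.5) (4,11.5) (12,1) (13.5,0) (18.5,12.5) (18.5,16) (15.5,39.5) (11,40)
edge 0: (2.5,30.5)→(4,11.5)  cross = 2.5·11.5 − 4·30.5 = -93.2500; (r_i+r_j)·cross = 6.5·-93.2500 = -606.1250
edge 1: (4,11.5)→(12,1)  cross = 4·1 − 12·11.5 = -134.0000; (r_i+r_j)·cross = 16·-134.0000 = -2144.0000
edge 2: (12,1)→(13.5,0)  cross = 12·0 − 13.5·1 = -13.5000; (r_i+r_j)·cross = 25.5·-13.5000 = -344.2500
edge 3: (13.5,0)→(18.5,12.5)  cross = 13.5·12.5 − 18.5·0 = 168.7500; (r_i+r_j)·cross = 32·168.7500 = 5400.0000
edge 4: (18.5,12.5)→(18.5,16)  cross = 18.5·16 − 18.5·12.5 = 64.7500; (r_i+r_j)·cross = 37·64.7500 = 2395.7500
edge 5: (18.5,16)→(15.5,39.5)  cross = 18.5·39.5 − 15.5·16 = 482.7500; (r_i+r_j)·cross = 34·482.7500 = 16413.5000
edge 6: (15.5,39.5)→(11,40)  cross = 15.5·40 − 11·39.5 = 185.5000; (r_i+r_j)·cross = 26.5·185.5000 = 4915.7500
edge 7: (11,40)→(2.5,30.5)  cross = 11·30.5 − 2.5·40 = 235.5000; (r_i+r_j)·cross = 13.5·235.5000 = 3179.2500
Σcross = 896.5000 → A = |Σcross|/2 = 448.2500 mm²
Σ(r_i+r_j)·cross = 29209.8750 → first moment M = |Σ|/6 = 4868.3125
R_c = M/A = 4868.3125/448.2500 = 10.8607 mm
θ = 39° = 0.680678 rad
V = θ·R_c·A = 0.680678·10.8607·448.2500 = 3313.755 mm³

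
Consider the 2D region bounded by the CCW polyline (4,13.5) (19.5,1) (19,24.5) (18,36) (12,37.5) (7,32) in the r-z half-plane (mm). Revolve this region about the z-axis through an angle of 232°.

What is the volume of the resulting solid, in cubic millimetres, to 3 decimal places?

Profile (r,z), 6 vertices: (4,13.5) (19.5,1) (19,24.5) (18,36) (12,37.5) (7,32)
edge 0: (4,13.5)→(19.5,1)  cross = 4·1 − 19.5·13.5 = -259.2500; (r_i+r_j)·cross = 23.5·-259.2500 = -6092.3750
edge 1: (19.5,1)→(19,24.5)  cross = 19.5·24.5 − 19·1 = 458.7500; (r_i+r_j)·cross = 38.5·458.7500 = 17661.8750
edge 2: (19,24.5)→(18,36)  cross = 19·36 − 18·24.5 = 243.0000; (r_i+r_j)·cross = 37·243.0000 = 8991.0000
edge 3: (18,36)→(12,37.5)  cross = 18·37.5 − 12·36 = 243.0000; (r_i+r_j)·cross = 30·243.0000 = 7290.0000
edge 4: (12,37.5)→(7,32)  cross = 12·32 − 7·37.5 = 121.5000; (r_i+r_j)·cross = 19·121.5000 = 2308.5000
edge 5: (7,32)→(4,13.5)  cross = 7·13.5 − 4·32 = -33.5000; (r_i+r_j)·cross = 11·-33.5000 = -368.5000
Σcross = 773.5000 → A = |Σcross|/2 = 386.7500 mm²
Σ(r_i+r_j)·cross = 29790.5000 → first moment M = |Σ|/6 = 4965.0833
R_c = M/A = 4965.0833/386.7500 = 12.8380 mm
θ = 232° = 4.049164 rad
V = θ·R_c·A = 4.049164·12.8380·386.7500 = 20104.436 mm³

Volume = 20104.436 mm³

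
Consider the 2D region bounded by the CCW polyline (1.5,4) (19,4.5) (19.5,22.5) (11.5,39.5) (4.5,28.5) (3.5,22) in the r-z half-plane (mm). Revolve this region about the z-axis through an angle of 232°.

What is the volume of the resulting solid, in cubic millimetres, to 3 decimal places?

Profile (r,z), 6 vertices: (1.5,4) (19,4.5) (19.5,22.5) (11.5,39.5) (4.5,28.5) (3.5,22)
edge 0: (1.5,4)→(19,4.5)  cross = 1.5·4.5 − 19·4 = -69.2500; (r_i+r_j)·cross = 20.5·-69.2500 = -1419.6250
edge 1: (19,4.5)→(19.5,22.5)  cross = 19·22.5 − 19.5·4.5 = 339.7500; (r_i+r_j)·cross = 38.5·339.7500 = 13080.3750
edge 2: (19.5,22.5)→(11.5,39.5)  cross = 19.5·39.5 − 11.5·22.5 = 511.5000; (r_i+r_j)·cross = 31·511.5000 = 15856.5000
edge 3: (11.5,39.5)→(4.5,28.5)  cross = 11.5·28.5 − 4.5·39.5 = 150.0000; (r_i+r_j)·cross = 16·150.0000 = 2400.0000
edge 4: (4.5,28.5)→(3.5,22)  cross = 4.5·22 − 3.5·28.5 = -0.7500; (r_i+r_j)·cross = 8·-0.7500 = -6.0000
edge 5: (3.5,22)→(1.5,4)  cross = 3.5·4 − 1.5·22 = -19.0000; (r_i+r_j)·cross = 5·-19.0000 = -95.0000
Σcross = 912.2500 → A = |Σcross|/2 = 456.1250 mm²
Σ(r_i+r_j)·cross = 29816.2500 → first moment M = |Σ|/6 = 4969.3750
R_c = M/A = 4969.3750/456.1250 = 10.8948 mm
θ = 232° = 4.049164 rad
V = θ·R_c·A = 4.049164·10.8948·456.1250 = 20121.814 mm³

Volume = 20121.814 mm³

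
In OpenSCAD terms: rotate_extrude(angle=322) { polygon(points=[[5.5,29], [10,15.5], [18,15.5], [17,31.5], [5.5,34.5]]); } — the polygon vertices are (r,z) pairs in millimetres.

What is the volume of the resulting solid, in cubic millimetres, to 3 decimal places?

Profile (r,z), 5 vertices: (5.5,29) (10,15.5) (18,15.5) (17,31.5) (5.5,34.5)
edge 0: (5.5,29)→(10,15.5)  cross = 5.5·15.5 − 10·29 = -204.7500; (r_i+r_j)·cross = 15.5·-204.7500 = -3173.6250
edge 1: (10,15.5)→(18,15.5)  cross = 10·15.5 − 18·15.5 = -124.0000; (r_i+r_j)·cross = 28·-124.0000 = -3472.0000
edge 2: (18,15.5)→(17,31.5)  cross = 18·31.5 − 17·15.5 = 303.5000; (r_i+r_j)·cross = 35·303.5000 = 10622.5000
edge 3: (17,31.5)→(5.5,34.5)  cross = 17·34.5 − 5.5·31.5 = 413.2500; (r_i+r_j)·cross = 22.5·413.2500 = 9298.1250
edge 4: (5.5,34.5)→(5.5,29)  cross = 5.5·29 − 5.5·34.5 = -30.2500; (r_i+r_j)·cross = 11·-30.2500 = -332.7500
Σcross = 357.7500 → A = |Σcross|/2 = 178.8750 mm²
Σ(r_i+r_j)·cross = 12942.2500 → first moment M = |Σ|/6 = 2157.0417
R_c = M/A = 2157.0417/178.8750 = 12.0589 mm
θ = 322° = 5.619960 rad
V = θ·R_c·A = 5.619960·12.0589·178.8750 = 12122.488 mm³

Volume = 12122.488 mm³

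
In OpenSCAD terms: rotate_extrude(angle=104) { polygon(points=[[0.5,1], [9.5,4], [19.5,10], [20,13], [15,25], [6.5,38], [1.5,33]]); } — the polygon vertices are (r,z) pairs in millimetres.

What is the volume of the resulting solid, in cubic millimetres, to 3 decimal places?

Volume = 7017.794 mm³

Profile (r,z), 7 vertices: (0.5,1) (9.5,4) (19.5,10) (20,13) (15,25) (6.5,38) (1.5,33)
edge 0: (0.5,1)→(9.5,4)  cross = 0.5·4 − 9.5·1 = -7.5000; (r_i+r_j)·cross = 10·-7.5000 = -75.0000
edge 1: (9.5,4)→(19.5,10)  cross = 9.5·10 − 19.5·4 = 17.0000; (r_i+r_j)·cross = 29·17.0000 = 493.0000
edge 2: (19.5,10)→(20,13)  cross = 19.5·13 − 20·10 = 53.5000; (r_i+r_j)·cross = 39.5·53.5000 = 2113.2500
edge 3: (20,13)→(15,25)  cross = 20·25 − 15·13 = 305.0000; (r_i+r_j)·cross = 35·305.0000 = 10675.0000
edge 4: (15,25)→(6.5,38)  cross = 15·38 − 6.5·25 = 407.5000; (r_i+r_j)·cross = 21.5·407.5000 = 8761.2500
edge 5: (6.5,38)→(1.5,33)  cross = 6.5·33 − 1.5·38 = 157.5000; (r_i+r_j)·cross = 8·157.5000 = 1260.0000
edge 6: (1.5,33)→(0.5,1)  cross = 1.5·1 − 0.5·33 = -15.0000; (r_i+r_j)·cross = 2·-15.0000 = -30.0000
Σcross = 918.0000 → A = |Σcross|/2 = 459.0000 mm²
Σ(r_i+r_j)·cross = 23197.5000 → first moment M = |Σ|/6 = 3866.2500
R_c = M/A = 3866.2500/459.0000 = 8.4232 mm
θ = 104° = 1.815142 rad
V = θ·R_c·A = 1.815142·8.4232·459.0000 = 7017.794 mm³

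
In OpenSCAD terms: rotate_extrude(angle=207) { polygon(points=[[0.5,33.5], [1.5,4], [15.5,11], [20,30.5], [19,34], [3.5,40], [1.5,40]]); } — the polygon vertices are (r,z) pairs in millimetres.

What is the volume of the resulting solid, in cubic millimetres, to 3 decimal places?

Volume = 16200.614 mm³

Profile (r,z), 7 vertices: (0.5,33.5) (1.5,4) (15.5,11) (20,30.5) (19,34) (3.5,40) (1.5,40)
edge 0: (0.5,33.5)→(1.5,4)  cross = 0.5·4 − 1.5·33.5 = -48.2500; (r_i+r_j)·cross = 2·-48.2500 = -96.5000
edge 1: (1.5,4)→(15.5,11)  cross = 1.5·11 − 15.5·4 = -45.5000; (r_i+r_j)·cross = 17·-45.5000 = -773.5000
edge 2: (15.5,11)→(20,30.5)  cross = 15.5·30.5 − 20·11 = 252.7500; (r_i+r_j)·cross = 35.5·252.7500 = 8972.6250
edge 3: (20,30.5)→(19,34)  cross = 20·34 − 19·30.5 = 100.5000; (r_i+r_j)·cross = 39·100.5000 = 3919.5000
edge 4: (19,34)→(3.5,40)  cross = 19·40 − 3.5·34 = 641.0000; (r_i+r_j)·cross = 22.5·641.0000 = 14422.5000
edge 5: (3.5,40)→(1.5,40)  cross = 3.5·40 − 1.5·40 = 80.0000; (r_i+r_j)·cross = 5·80.0000 = 400.0000
edge 6: (1.5,40)→(0.5,33.5)  cross = 1.5·33.5 − 0.5·40 = 30.2500; (r_i+r_j)·cross = 2·30.2500 = 60.5000
Σcross = 1010.7500 → A = |Σcross|/2 = 505.3750 mm²
Σ(r_i+r_j)·cross = 26905.1250 → first moment M = |Σ|/6 = 4484.1875
R_c = M/A = 4484.1875/505.3750 = 8.8730 mm
θ = 207° = 3.612832 rad
V = θ·R_c·A = 3.612832·8.8730·505.3750 = 16200.614 mm³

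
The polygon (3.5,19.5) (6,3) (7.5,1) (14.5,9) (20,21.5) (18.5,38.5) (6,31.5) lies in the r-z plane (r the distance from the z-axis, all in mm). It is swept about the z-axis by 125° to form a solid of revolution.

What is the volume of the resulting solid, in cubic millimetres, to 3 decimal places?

Profile (r,z), 7 vertices: (3.5,19.5) (6,3) (7.5,1) (14.5,9) (20,21.5) (18.5,38.5) (6,31.5)
edge 0: (3.5,19.5)→(6,3)  cross = 3.5·3 − 6·19.5 = -106.5000; (r_i+r_j)·cross = 9.5·-106.5000 = -1011.7500
edge 1: (6,3)→(7.5,1)  cross = 6·1 − 7.5·3 = -16.5000; (r_i+r_j)·cross = 13.5·-16.5000 = -222.7500
edge 2: (7.5,1)→(14.5,9)  cross = 7.5·9 − 14.5·1 = 53.0000; (r_i+r_j)·cross = 22·53.0000 = 1166.0000
edge 3: (14.5,9)→(20,21.5)  cross = 14.5·21.5 − 20·9 = 131.7500; (r_i+r_j)·cross = 34.5·131.7500 = 4545.3750
edge 4: (20,21.5)→(18.5,38.5)  cross = 20·38.5 − 18.5·21.5 = 372.2500; (r_i+r_j)·cross = 38.5·372.2500 = 14331.6250
edge 5: (18.5,38.5)→(6,31.5)  cross = 18.5·31.5 − 6·38.5 = 351.7500; (r_i+r_j)·cross = 24.5·351.7500 = 8617.8750
edge 6: (6,31.5)→(3.5,19.5)  cross = 6·19.5 − 3.5·31.5 = 6.7500; (r_i+r_j)·cross = 9.5·6.7500 = 64.1250
Σcross = 792.5000 → A = |Σcross|/2 = 396.2500 mm²
Σ(r_i+r_j)·cross = 27490.5000 → first moment M = |Σ|/6 = 4581.7500
R_c = M/A = 4581.7500/396.2500 = 11.5628 mm
θ = 125° = 2.181662 rad
V = θ·R_c·A = 2.181662·11.5628·396.2500 = 9995.828 mm³

Volume = 9995.828 mm³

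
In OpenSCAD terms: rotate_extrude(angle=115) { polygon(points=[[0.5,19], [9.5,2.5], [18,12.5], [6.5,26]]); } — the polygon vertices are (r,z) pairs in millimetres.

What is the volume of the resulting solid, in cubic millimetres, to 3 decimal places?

Profile (r,z), 4 vertices: (0.5,19) (9.5,2.5) (18,12.5) (6.5,26)
edge 0: (0.5,19)→(9.5,2.5)  cross = 0.5·2.5 − 9.5·19 = -179.2500; (r_i+r_j)·cross = 10·-179.2500 = -1792.5000
edge 1: (9.5,2.5)→(18,12.5)  cross = 9.5·12.5 − 18·2.5 = 73.7500; (r_i+r_j)·cross = 27.5·73.7500 = 2028.1250
edge 2: (18,12.5)→(6.5,26)  cross = 18·26 − 6.5·12.5 = 386.7500; (r_i+r_j)·cross = 24.5·386.7500 = 9475.3750
edge 3: (6.5,26)→(0.5,19)  cross = 6.5·19 − 0.5·26 = 110.5000; (r_i+r_j)·cross = 7·110.5000 = 773.5000
Σcross = 391.7500 → A = |Σcross|/2 = 195.8750 mm²
Σ(r_i+r_j)·cross = 10484.5000 → first moment M = |Σ|/6 = 1747.4167
R_c = M/A = 1747.4167/195.8750 = 8.9211 mm
θ = 115° = 2.007129 rad
V = θ·R_c·A = 2.007129·8.9211·195.8750 = 3507.290 mm³

Volume = 3507.290 mm³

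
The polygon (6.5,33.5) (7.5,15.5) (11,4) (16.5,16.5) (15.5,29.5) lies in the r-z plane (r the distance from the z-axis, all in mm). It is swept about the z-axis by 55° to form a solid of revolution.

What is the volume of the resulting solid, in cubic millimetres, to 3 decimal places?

Volume = 2090.570 mm³

Profile (r,z), 5 vertices: (6.5,33.5) (7.5,15.5) (11,4) (16.5,16.5) (15.5,29.5)
edge 0: (6.5,33.5)→(7.5,15.5)  cross = 6.5·15.5 − 7.5·33.5 = -150.5000; (r_i+r_j)·cross = 14·-150.5000 = -2107.0000
edge 1: (7.5,15.5)→(11,4)  cross = 7.5·4 − 11·15.5 = -140.5000; (r_i+r_j)·cross = 18.5·-140.5000 = -2599.2500
edge 2: (11,4)→(16.5,16.5)  cross = 11·16.5 − 16.5·4 = 115.5000; (r_i+r_j)·cross = 27.5·115.5000 = 3176.2500
edge 3: (16.5,16.5)→(15.5,29.5)  cross = 16.5·29.5 − 15.5·16.5 = 231.0000; (r_i+r_j)·cross = 32·231.0000 = 7392.0000
edge 4: (15.5,29.5)→(6.5,33.5)  cross = 15.5·33.5 − 6.5·29.5 = 327.5000; (r_i+r_j)·cross = 22·327.5000 = 7205.0000
Σcross = 383.0000 → A = |Σcross|/2 = 191.5000 mm²
Σ(r_i+r_j)·cross = 13067.0000 → first moment M = |Σ|/6 = 2177.8333
R_c = M/A = 2177.8333/191.5000 = 11.3725 mm
θ = 55° = 0.959931 rad
V = θ·R_c·A = 0.959931·11.3725·191.5000 = 2090.570 mm³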